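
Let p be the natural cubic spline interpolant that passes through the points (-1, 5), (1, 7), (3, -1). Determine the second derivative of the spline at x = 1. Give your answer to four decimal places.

Let M_i = p''(x_i). Step sizes h_i = 2, 2; slopes of the chords Δ_i = (y_(i+1) - y_i)/h_i = 1, -4.
  2·M_0 + 8·M_1 + 2·M_2 = 6(Δ_1 - Δ_0) = -30
Natural end conditions: M_0 = M_2 = 0.
Hence M_0 = 0, M_1 = -15/4, M_2 = 0.

-3.7500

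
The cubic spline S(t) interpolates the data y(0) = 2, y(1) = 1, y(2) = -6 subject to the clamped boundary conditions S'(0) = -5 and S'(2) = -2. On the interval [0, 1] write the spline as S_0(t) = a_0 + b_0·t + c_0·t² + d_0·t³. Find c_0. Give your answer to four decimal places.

With M_i denoting the second derivative at x_i, h_i = 1, 1, and Δ_i = (y_(i+1) − y_i)/h_i = -1, -7:
  1·M_0 + 4·M_1 + 1·M_2 = 6(Δ_1 - Δ_0) = -36
Clamped end conditions give two more equations: 2h_0·M_0 + h_0·M_1 = 6(Δ_0 - S'(0)) = 24 and h_1·M_1 + 2h_1·M_2 = 6(S'(2) - Δ_1) = 30.
Hence M_0 = 45/2, M_1 = -21, M_2 = 51/2.
On [0, 1], with S_0(t) = a_0 + b_0·t + c_0·t² + d_0·t³: c_0 = M_0/2 = 45/4, d_0 = (M_1 - M_0)/(6h_0) = -29/4, b_0 = Δ_0 - h_0(2M_0 + M_1)/6 = -5.

11.2500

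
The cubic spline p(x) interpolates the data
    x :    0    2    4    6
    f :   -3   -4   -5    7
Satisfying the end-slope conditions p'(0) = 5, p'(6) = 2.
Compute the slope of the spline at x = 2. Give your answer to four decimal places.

Let M_i = p''(x_i). Step sizes h_i = 2, 2, 2; slopes of the chords Δ_i = (y_(i+1) - y_i)/h_i = -1/2, -1/2, 6.
  2·M_0 + 8·M_1 + 2·M_2 = 6(Δ_1 - Δ_0) = 0
  2·M_1 + 8·M_2 + 2·M_3 = 6(Δ_2 - Δ_1) = 39
Clamped end conditions give two more equations: 2h_0·M_0 + h_0·M_1 = 6(Δ_0 - p'(0)) = -33 and h_2·M_2 + 2h_2·M_3 = 6(p'(6) - Δ_2) = -24.
Solving: M_0 = -42/5, M_1 = 3/10, M_2 = 36/5, M_3 = -48/5.
On [2, 4], p'(x) = b_1 + 2c_1·(x - 2) + 3d_1·(x - 2)² with b_1 = Δ_1 - h_1(2M_1 + M_2)/6 = -31/10, c_1 = M_1/2 = 3/20, d_1 = (M_2 - M_1)/(6h_1) = 23/40. So p'(2) = -31/10.

-3.1000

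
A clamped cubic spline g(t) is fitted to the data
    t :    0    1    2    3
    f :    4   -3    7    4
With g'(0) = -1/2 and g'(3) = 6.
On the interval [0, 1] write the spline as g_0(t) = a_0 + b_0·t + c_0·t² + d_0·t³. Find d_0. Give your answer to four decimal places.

With σ_i denoting the second derivative at x_i, h_i = 1, 1, 1, and Δ_i = (y_(i+1) − y_i)/h_i = -7, 10, -3:
  1·σ_0 + 4·σ_1 + 1·σ_2 = 6(Δ_1 - Δ_0) = 102
  1·σ_1 + 4·σ_2 + 1·σ_3 = 6(Δ_2 - Δ_1) = -78
Clamped end conditions give two more equations: 2h_0·σ_0 + h_0·σ_1 = 6(Δ_0 - g'(0)) = -39 and h_2·σ_2 + 2h_2·σ_3 = 6(g'(3) - Δ_2) = 54.
Forward elimination and back-substitution give σ_0 = -646/15, σ_1 = 707/15, σ_2 = -652/15, σ_3 = 731/15.
On [0, 1], with g_0(t) = a_0 + b_0·t + c_0·t² + d_0·t³: c_0 = σ_0/2 = -323/15, d_0 = (σ_1 - σ_0)/(6h_0) = 451/30, b_0 = Δ_0 - h_0(2σ_0 + σ_1)/6 = -1/2.

15.0333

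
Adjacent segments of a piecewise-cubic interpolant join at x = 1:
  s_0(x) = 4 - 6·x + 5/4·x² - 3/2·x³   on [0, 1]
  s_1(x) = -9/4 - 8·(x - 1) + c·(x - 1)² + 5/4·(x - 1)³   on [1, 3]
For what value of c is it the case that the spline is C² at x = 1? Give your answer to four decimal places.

-3.2500

s_0''(x) = 5/2 - 9·x, so s_0''(1) = -13/2. On the right, s_1''(1) = 2c, so c = -13/4.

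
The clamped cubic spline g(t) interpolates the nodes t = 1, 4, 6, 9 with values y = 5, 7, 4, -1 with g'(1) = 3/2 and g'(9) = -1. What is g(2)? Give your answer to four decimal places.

Write M_i for g''(x_i). With h_i = 3, 2, 3 and divided differences Δ_i = 2/3, -3/2, -5/3, the continuity of g' gives the tridiagonal system
  3·M_0 + 10·M_1 + 2·M_2 = 6(Δ_1 - Δ_0) = -13
  2·M_1 + 10·M_2 + 3·M_3 = 6(Δ_2 - Δ_1) = -1
Clamped end conditions give two more equations: 2h_0·M_0 + h_0·M_1 = 6(Δ_0 - g'(1)) = -5 and h_2·M_2 + 2h_2·M_3 = 6(g'(9) - Δ_2) = 4.
Hence M_0 = -61/273, M_1 = -111/91, M_2 = -6/91, M_3 = 191/273.
On [1, 4], g(t) = 5 + 3/2·(t - 1) - 61/546·(t - 1)² - 136/2457·(t - 1)³.
With (t - 1) = 1: g(2) = 15560/2457.

6.3329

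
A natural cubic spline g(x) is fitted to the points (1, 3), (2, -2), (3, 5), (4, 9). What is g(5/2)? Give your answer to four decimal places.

Put m_i = g'' at the i-th knot. Here h = (1, 1, 1) and Δ = (-5, 7, 4), so the interior equations h_(i-1)·m_(i-1) + 2(h_(i-1)+h_i)·m_i + h_i·m_(i+1) = 6(Δ_i − Δ_(i-1)) read
  1·m_0 + 4·m_1 + 1·m_2 = 6(Δ_1 - Δ_0) = 72
  1·m_1 + 4·m_2 + 1·m_3 = 6(Δ_2 - Δ_1) = -18
Natural end conditions: m_0 = m_3 = 0.
Solving: m_0 = 0, m_1 = 102/5, m_2 = -48/5, m_3 = 0.
On [2, 3], g(x) = -2 + 9/5·(x - 2) + 51/5·(x - 2)² - 5·(x - 2)³.
With (x - 2) = 1/2: g(5/2) = 33/40.

0.8250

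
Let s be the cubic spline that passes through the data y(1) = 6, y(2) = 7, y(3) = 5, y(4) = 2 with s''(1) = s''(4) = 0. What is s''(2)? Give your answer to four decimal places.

Put σ_i = s'' at the i-th knot. Here h = (1, 1, 1) and Δ = (1, -2, -3), so the interior equations h_(i-1)·σ_(i-1) + 2(h_(i-1)+h_i)·σ_i + h_i·σ_(i+1) = 6(Δ_i − Δ_(i-1)) read
  1·σ_0 + 4·σ_1 + 1·σ_2 = 6(Δ_1 - Δ_0) = -18
  1·σ_1 + 4·σ_2 + 1·σ_3 = 6(Δ_2 - Δ_1) = -6
Natural end conditions: σ_0 = σ_3 = 0.
Solving: σ_0 = 0, σ_1 = -22/5, σ_2 = -2/5, σ_3 = 0.

-4.4000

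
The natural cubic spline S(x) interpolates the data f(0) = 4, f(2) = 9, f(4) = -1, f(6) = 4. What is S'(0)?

Put M_i = S'' at the i-th knot. Here h = (2, 2, 2) and Δ = (5/2, -5, 5/2), so the interior equations h_(i-1)·M_(i-1) + 2(h_(i-1)+h_i)·M_i + h_i·M_(i+1) = 6(Δ_i − Δ_(i-1)) read
  2·M_0 + 8·M_1 + 2·M_2 = 6(Δ_1 - Δ_0) = -45
  2·M_1 + 8·M_2 + 2·M_3 = 6(Δ_2 - Δ_1) = 45
Natural end conditions: M_0 = M_3 = 0.
Solving the tridiagonal system: M_0 = 0, M_1 = -15/2, M_2 = 15/2, M_3 = 0.
On [0, 2], S'(x) = b_0 + 2c_0·x + 3d_0·x² with b_0 = Δ_0 - h_0(2M_0 + M_1)/6 = 5, c_0 = M_0/2 = 0, d_0 = (M_1 - M_0)/(6h_0) = -5/8. So S'(0) = 5.

5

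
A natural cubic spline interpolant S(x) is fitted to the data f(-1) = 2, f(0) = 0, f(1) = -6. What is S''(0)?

-6

Write M_i for S''(x_i). With h_i = 1, 1 and divided differences Δ_i = -2, -6, the continuity of S' gives the tridiagonal system
  1·M_0 + 4·M_1 + 1·M_2 = 6(Δ_1 - Δ_0) = -24
Natural end conditions: M_0 = M_2 = 0.
Solving: M_0 = 0, M_1 = -6, M_2 = 0.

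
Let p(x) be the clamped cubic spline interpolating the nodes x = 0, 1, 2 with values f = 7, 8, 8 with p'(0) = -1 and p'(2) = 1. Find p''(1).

-5

With M_i denoting the second derivative at x_i, h_i = 1, 1, and Δ_i = (y_(i+1) − y_i)/h_i = 1, 0:
  1·M_0 + 4·M_1 + 1·M_2 = 6(Δ_1 - Δ_0) = -6
Clamped end conditions give two more equations: 2h_0·M_0 + h_0·M_1 = 6(Δ_0 - p'(0)) = 12 and h_1·M_1 + 2h_1·M_2 = 6(p'(2) - Δ_1) = 6.
Forward elimination and back-substitution give M_0 = 17/2, M_1 = -5, M_2 = 11/2.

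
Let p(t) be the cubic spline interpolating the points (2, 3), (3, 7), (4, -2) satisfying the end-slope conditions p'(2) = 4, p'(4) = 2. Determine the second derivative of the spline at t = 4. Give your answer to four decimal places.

Put σ_i = p'' at the i-th knot. Here h = (1, 1) and Δ = (4, -9), so the interior equations h_(i-1)·σ_(i-1) + 2(h_(i-1)+h_i)·σ_i + h_i·σ_(i+1) = 6(Δ_i − Δ_(i-1)) read
  1·σ_0 + 4·σ_1 + 1·σ_2 = 6(Δ_1 - Δ_0) = -78
Clamped end conditions give two more equations: 2h_0·σ_0 + h_0·σ_1 = 6(Δ_0 - p'(2)) = 0 and h_1·σ_1 + 2h_1·σ_2 = 6(p'(4) - Δ_1) = 66.
Solving: σ_0 = 37/2, σ_1 = -37, σ_2 = 103/2.

51.5000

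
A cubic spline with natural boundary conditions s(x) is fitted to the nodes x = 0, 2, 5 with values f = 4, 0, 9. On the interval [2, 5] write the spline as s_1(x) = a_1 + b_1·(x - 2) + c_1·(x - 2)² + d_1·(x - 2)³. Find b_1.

Let M_i = s''(x_i). Step sizes h_i = 2, 3; slopes of the chords Δ_i = (y_(i+1) - y_i)/h_i = -2, 3.
  2·M_0 + 10·M_1 + 3·M_2 = 6(Δ_1 - Δ_0) = 30
Natural end conditions: M_0 = M_2 = 0.
Solving the tridiagonal system: M_0 = 0, M_1 = 3, M_2 = 0.
On [2, 5], with s_1(x) = a_1 + b_1·(x - 2) + c_1·(x - 2)² + d_1·(x - 2)³: c_1 = M_1/2 = 3/2, d_1 = (M_2 - M_1)/(6h_1) = -1/6, b_1 = Δ_1 - h_1(2M_1 + M_2)/6 = 0.

0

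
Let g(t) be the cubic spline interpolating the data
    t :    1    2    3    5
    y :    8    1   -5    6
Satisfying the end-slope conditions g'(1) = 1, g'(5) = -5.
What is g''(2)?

Let m_i = g''(x_i). Step sizes h_i = 1, 1, 2; slopes of the chords Δ_i = (y_(i+1) - y_i)/h_i = -7, -6, 11/2.
  1·m_0 + 4·m_1 + 1·m_2 = 6(Δ_1 - Δ_0) = 6
  1·m_1 + 6·m_2 + 2·m_3 = 6(Δ_2 - Δ_1) = 69
Clamped end conditions give two more equations: 2h_0·m_0 + h_0·m_1 = 6(Δ_0 - g'(1)) = -48 and h_2·m_2 + 2h_2·m_3 = 6(g'(5) - Δ_2) = -63.
Solving: m_0 = -51/2, m_1 = 3, m_2 = 39/2, m_3 = -51/2.

3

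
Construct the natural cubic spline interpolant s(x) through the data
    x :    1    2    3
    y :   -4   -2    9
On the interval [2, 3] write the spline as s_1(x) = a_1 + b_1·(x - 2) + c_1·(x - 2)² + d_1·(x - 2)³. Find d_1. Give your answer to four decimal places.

-2.2500

Write M_i for s''(x_i). With h_i = 1, 1 and divided differences Δ_i = 2, 11, the continuity of s' gives the tridiagonal system
  1·M_0 + 4·M_1 + 1·M_2 = 6(Δ_1 - Δ_0) = 54
Natural end conditions: M_0 = M_2 = 0.
Hence M_0 = 0, M_1 = 27/2, M_2 = 0.
On [2, 3], with s_1(x) = a_1 + b_1·(x - 2) + c_1·(x - 2)² + d_1·(x - 2)³: c_1 = M_1/2 = 27/4, d_1 = (M_2 - M_1)/(6h_1) = -9/4, b_1 = Δ_1 - h_1(2M_1 + M_2)/6 = 13/2.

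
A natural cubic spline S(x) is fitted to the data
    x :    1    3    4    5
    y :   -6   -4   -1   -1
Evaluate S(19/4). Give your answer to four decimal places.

-0.7962

Let m_i = S''(x_i). Step sizes h_i = 2, 1, 1; slopes of the chords Δ_i = (y_(i+1) - y_i)/h_i = 1, 3, 0.
  2·m_0 + 6·m_1 + 1·m_2 = 6(Δ_1 - Δ_0) = 12
  1·m_1 + 4·m_2 + 1·m_3 = 6(Δ_2 - Δ_1) = -18
Natural end conditions: m_0 = m_3 = 0.
Hence m_0 = 0, m_1 = 66/23, m_2 = -120/23, m_3 = 0.
On [4, 5], S(x) = -1 + 40/23·(x - 4) - 60/23·(x - 4)² + 20/23·(x - 4)³.
With (x - 4) = 3/4: S(19/4) = -293/368.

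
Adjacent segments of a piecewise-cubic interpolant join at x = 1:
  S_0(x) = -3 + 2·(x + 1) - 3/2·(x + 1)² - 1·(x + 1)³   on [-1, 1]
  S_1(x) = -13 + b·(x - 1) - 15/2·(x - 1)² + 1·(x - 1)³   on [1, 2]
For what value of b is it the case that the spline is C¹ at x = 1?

-16

S_0'(x) = 2 - 3·(x + 1) - 3·(x + 1)², so S_0'(1) = -16. On the right, S_1'(1) = b, so b = -16.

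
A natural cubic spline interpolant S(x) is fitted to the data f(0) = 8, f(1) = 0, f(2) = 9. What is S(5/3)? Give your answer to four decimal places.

4.7407

Write M_i for S''(x_i). With h_i = 1, 1 and divided differences Δ_i = -8, 9, the continuity of S' gives the tridiagonal system
  1·M_0 + 4·M_1 + 1·M_2 = 6(Δ_1 - Δ_0) = 102
Natural end conditions: M_0 = M_2 = 0.
Solving the tridiagonal system: M_0 = 0, M_1 = 51/2, M_2 = 0.
On [1, 2], S(x) = 0 + 1/2·(x - 1) + 51/4·(x - 1)² - 17/4·(x - 1)³.
With (x - 1) = 2/3: S(5/3) = 128/27.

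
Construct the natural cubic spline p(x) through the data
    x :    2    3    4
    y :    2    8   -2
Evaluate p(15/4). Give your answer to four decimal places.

Write M_i for p''(x_i). With h_i = 1, 1 and divided differences Δ_i = 6, -10, the continuity of p' gives the tridiagonal system
  1·M_0 + 4·M_1 + 1·M_2 = 6(Δ_1 - Δ_0) = -96
Natural end conditions: M_0 = M_2 = 0.
Solving: M_0 = 0, M_1 = -24, M_2 = 0.
On [3, 4], p(x) = 8 - 2·(x - 3) - 12·(x - 3)² + 4·(x - 3)³.
With (x - 3) = 3/4: p(15/4) = 23/16.

1.4375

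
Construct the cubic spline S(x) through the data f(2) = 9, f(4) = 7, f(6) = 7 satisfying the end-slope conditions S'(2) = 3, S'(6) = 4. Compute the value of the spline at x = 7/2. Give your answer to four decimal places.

Write M_i for S''(x_i). With h_i = 2, 2 and divided differences Δ_i = -1, 0, the continuity of S' gives the tridiagonal system
  2·M_0 + 8·M_1 + 2·M_2 = 6(Δ_1 - Δ_0) = 6
Clamped end conditions give two more equations: 2h_0·M_0 + h_0·M_1 = 6(Δ_0 - S'(2)) = -24 and h_1·M_1 + 2h_1·M_2 = 6(S'(6) - Δ_1) = 24.
Forward elimination and back-substitution give M_0 = -13/2, M_1 = 1, M_2 = 11/2.
On [2, 4], S(x) = 9 + 3·(x - 2) - 13/4·(x - 2)² + 5/8·(x - 2)³.
With (x - 2) = 3/2: S(7/2) = 531/64.

8.2969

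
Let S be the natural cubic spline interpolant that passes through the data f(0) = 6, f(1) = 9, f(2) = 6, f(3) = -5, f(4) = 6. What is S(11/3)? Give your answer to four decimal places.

0.4497

With M_i denoting the second derivative at x_i, h_i = 1, 1, 1, 1, and Δ_i = (y_(i+1) − y_i)/h_i = 3, -3, -11, 11:
  1·M_0 + 4·M_1 + 1·M_2 = 6(Δ_1 - Δ_0) = -36
  1·M_1 + 4·M_2 + 1·M_3 = 6(Δ_2 - Δ_1) = -48
  1·M_2 + 4·M_3 + 1·M_4 = 6(Δ_3 - Δ_2) = 132
Natural end conditions: M_0 = M_4 = 0.
Forward elimination and back-substitution give M_0 = 0, M_1 = -27/7, M_2 = -144/7, M_3 = 267/7, M_4 = 0.
On [3, 4], S(t) = -5 - 12/7·(t - 3) + 267/14·(t - 3)² - 89/14·(t - 3)³.
With (t - 3) = 2/3: S(11/3) = 85/189.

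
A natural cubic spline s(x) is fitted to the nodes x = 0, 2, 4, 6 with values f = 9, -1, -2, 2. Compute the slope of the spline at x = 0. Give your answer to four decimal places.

-6.0333

With σ_i denoting the second derivative at x_i, h_i = 2, 2, 2, and Δ_i = (y_(i+1) − y_i)/h_i = -5, -1/2, 2:
  2·σ_0 + 8·σ_1 + 2·σ_2 = 6(Δ_1 - Δ_0) = 27
  2·σ_1 + 8·σ_2 + 2·σ_3 = 6(Δ_2 - Δ_1) = 15
Natural end conditions: σ_0 = σ_3 = 0.
Solving: σ_0 = 0, σ_1 = 31/10, σ_2 = 11/10, σ_3 = 0.
On [0, 2], s'(x) = b_0 + 2c_0·x + 3d_0·x² with b_0 = Δ_0 - h_0(2σ_0 + σ_1)/6 = -181/30, c_0 = σ_0/2 = 0, d_0 = (σ_1 - σ_0)/(6h_0) = 31/120. So s'(0) = -181/30.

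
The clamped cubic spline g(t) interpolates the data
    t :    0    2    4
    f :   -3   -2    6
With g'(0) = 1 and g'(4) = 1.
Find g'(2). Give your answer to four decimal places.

Let m_i = g''(x_i). Step sizes h_i = 2, 2; slopes of the chords Δ_i = (y_(i+1) - y_i)/h_i = 1/2, 4.
  2·m_0 + 8·m_1 + 2·m_2 = 6(Δ_1 - Δ_0) = 21
Clamped end conditions give two more equations: 2h_0·m_0 + h_0·m_1 = 6(Δ_0 - g'(0)) = -3 and h_1·m_1 + 2h_1·m_2 = 6(g'(4) - Δ_1) = -18.
Forward elimination and back-substitution give m_0 = -27/8, m_1 = 21/4, m_2 = -57/8.
On [2, 4], g'(t) = b_1 + 2c_1·(t - 2) + 3d_1·(t - 2)² with b_1 = Δ_1 - h_1(2m_1 + m_2)/6 = 23/8, c_1 = m_1/2 = 21/8, d_1 = (m_2 - m_1)/(6h_1) = -33/32. So g'(2) = 23/8.

2.8750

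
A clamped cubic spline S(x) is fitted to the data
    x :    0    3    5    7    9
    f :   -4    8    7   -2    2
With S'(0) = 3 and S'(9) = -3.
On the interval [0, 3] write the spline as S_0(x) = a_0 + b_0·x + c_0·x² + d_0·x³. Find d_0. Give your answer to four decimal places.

-0.2585

Put M_i = S'' at the i-th knot. Here h = (3, 2, 2, 2) and Δ = (4, -1/2, -9/2, 2), so the interior equations h_(i-1)·M_(i-1) + 2(h_(i-1)+h_i)·M_i + h_i·M_(i+1) = 6(Δ_i − Δ_(i-1)) read
  3·M_0 + 10·M_1 + 2·M_2 = 6(Δ_1 - Δ_0) = -27
  2·M_1 + 8·M_2 + 2·M_3 = 6(Δ_2 - Δ_1) = -24
  2·M_2 + 8·M_3 + 2·M_4 = 6(Δ_3 - Δ_2) = 39
Clamped end conditions give two more equations: 2h_0·M_0 + h_0·M_1 = 6(Δ_0 - S'(0)) = 6 and h_3·M_3 + 2h_3·M_4 = 6(S'(9) - Δ_3) = -30.
Solving the tridiagonal system: M_0 = 51/23, M_1 = -56/23, M_2 = -107/23, M_3 = 208/23, M_4 = -553/46.
On [0, 3], with S_0(x) = a_0 + b_0·x + c_0·x² + d_0·x³: c_0 = M_0/2 = 51/46, d_0 = (M_1 - M_0)/(6h_0) = -107/414, b_0 = Δ_0 - h_0(2M_0 + M_1)/6 = 3.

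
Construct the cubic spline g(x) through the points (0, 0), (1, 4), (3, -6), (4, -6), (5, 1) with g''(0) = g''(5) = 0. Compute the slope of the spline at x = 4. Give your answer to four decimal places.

4.1148

Put m_i = g'' at the i-th knot. Here h = (1, 2, 1, 1) and Δ = (4, -5, 0, 7), so the interior equations h_(i-1)·m_(i-1) + 2(h_(i-1)+h_i)·m_i + h_i·m_(i+1) = 6(Δ_i − Δ_(i-1)) read
  1·m_0 + 6·m_1 + 2·m_2 = 6(Δ_1 - Δ_0) = -54
  2·m_1 + 6·m_2 + 1·m_3 = 6(Δ_2 - Δ_1) = 30
  1·m_2 + 4·m_3 + 1·m_4 = 6(Δ_3 - Δ_2) = 42
Natural end conditions: m_0 = m_4 = 0.
Solving the tridiagonal system: m_0 = 0, m_1 = -699/61, m_2 = 450/61, m_3 = 528/61, m_4 = 0.
On [4, 5], g'(x) = b_3 + 2c_3·(x - 4) + 3d_3·(x - 4)² with b_3 = Δ_3 - h_3(2m_3 + m_4)/6 = 251/61, c_3 = m_3/2 = 264/61, d_3 = (m_4 - m_3)/(6h_3) = -88/61. So g'(4) = 251/61.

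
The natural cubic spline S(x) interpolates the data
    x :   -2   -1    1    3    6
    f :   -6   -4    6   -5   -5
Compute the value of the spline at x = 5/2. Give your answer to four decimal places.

-1.7452

Write m_i for S''(x_i). With h_i = 1, 2, 2, 3 and divided differences Δ_i = 2, 5, -11/2, 0, the continuity of S' gives the tridiagonal system
  1·m_0 + 6·m_1 + 2·m_2 = 6(Δ_1 - Δ_0) = 18
  2·m_1 + 8·m_2 + 2·m_3 = 6(Δ_2 - Δ_1) = -63
  2·m_2 + 10·m_3 + 3·m_4 = 6(Δ_3 - Δ_2) = 33
Natural end conditions: m_0 = m_4 = 0.
Forward elimination and back-substitution give m_0 = 0, m_1 = 345/52, m_2 = -567/52, m_3 = 285/52, m_4 = 0.
On [1, 3], S(x) = 6 - 3/52·(x - 1) - 567/104·(x - 1)² + 71/52·(x - 1)³.
With (x - 1) = 3/2: S(5/2) = -363/208.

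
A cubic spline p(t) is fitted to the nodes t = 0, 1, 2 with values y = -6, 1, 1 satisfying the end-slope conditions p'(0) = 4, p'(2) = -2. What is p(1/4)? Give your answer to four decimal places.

Put m_i = p'' at the i-th knot. Here h = (1, 1) and Δ = (7, 0), so the interior equations h_(i-1)·m_(i-1) + 2(h_(i-1)+h_i)·m_i + h_i·m_(i+1) = 6(Δ_i − Δ_(i-1)) read
  1·m_0 + 4·m_1 + 1·m_2 = 6(Δ_1 - Δ_0) = -42
Clamped end conditions give two more equations: 2h_0·m_0 + h_0·m_1 = 6(Δ_0 - p'(0)) = 18 and h_1·m_1 + 2h_1·m_2 = 6(p'(2) - Δ_1) = -12.
Solving the tridiagonal system: m_0 = 33/2, m_1 = -15, m_2 = 3/2.
On [0, 1], p(t) = -6 + 4·t + 33/4·t² - 21/4·t³.
With t = 1/4: p(1/4) = -1169/256.

-4.5664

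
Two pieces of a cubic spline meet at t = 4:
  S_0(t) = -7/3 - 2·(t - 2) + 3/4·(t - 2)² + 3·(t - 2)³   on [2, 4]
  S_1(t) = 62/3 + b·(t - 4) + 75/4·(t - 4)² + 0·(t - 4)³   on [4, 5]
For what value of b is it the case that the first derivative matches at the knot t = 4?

S_0'(t) = -2 + 3/2·(t - 2) + 9·(t - 2)², so S_0'(4) = 37. On the right, S_1'(4) = b, so b = 37.

37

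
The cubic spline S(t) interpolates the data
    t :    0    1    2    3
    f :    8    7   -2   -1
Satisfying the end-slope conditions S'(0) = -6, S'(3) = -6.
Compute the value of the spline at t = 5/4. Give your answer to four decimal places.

5.0125

Let m_i = S''(x_i). Step sizes h_i = 1, 1, 1; slopes of the chords Δ_i = (y_(i+1) - y_i)/h_i = -1, -9, 1.
  1·m_0 + 4·m_1 + 1·m_2 = 6(Δ_1 - Δ_0) = -48
  1·m_1 + 4·m_2 + 1·m_3 = 6(Δ_2 - Δ_1) = 60
Clamped end conditions give two more equations: 2h_0·m_0 + h_0·m_1 = 6(Δ_0 - S'(0)) = 30 and h_2·m_2 + 2h_2·m_3 = 6(S'(3) - Δ_2) = -42.
Solving: m_0 = 142/5, m_1 = -134/5, m_2 = 154/5, m_3 = -182/5.
On [1, 2], S(t) = 7 - 26/5·(t - 1) - 67/5·(t - 1)² + 48/5·(t - 1)³.
With (t - 1) = 1/4: S(5/4) = 401/80.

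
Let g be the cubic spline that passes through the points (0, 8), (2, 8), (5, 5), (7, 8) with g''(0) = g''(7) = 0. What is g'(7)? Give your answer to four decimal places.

With m_i denoting the second derivative at x_i, h_i = 2, 3, 2, and Δ_i = (y_(i+1) − y_i)/h_i = 0, -1, 3/2:
  2·m_0 + 10·m_1 + 3·m_2 = 6(Δ_1 - Δ_0) = -6
  3·m_1 + 10·m_2 + 2·m_3 = 6(Δ_2 - Δ_1) = 15
Natural end conditions: m_0 = m_3 = 0.
Solving the tridiagonal system: m_0 = 0, m_1 = -15/13, m_2 = 24/13, m_3 = 0.
On [5, 7], g'(x) = b_2 + 2c_2·(x - 5) + 3d_2·(x - 5)² with b_2 = Δ_2 - h_2(2m_2 + m_3)/6 = 7/26, c_2 = m_2/2 = 12/13, d_2 = (m_3 - m_2)/(6h_2) = -2/13. So g'(7) = 55/26.

2.1154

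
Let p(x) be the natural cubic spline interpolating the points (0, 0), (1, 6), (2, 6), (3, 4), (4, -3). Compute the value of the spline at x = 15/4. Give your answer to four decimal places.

-0.9445

Write M_i for p''(x_i). With h_i = 1, 1, 1, 1 and divided differences Δ_i = 6, 0, -2, -7, the continuity of p' gives the tridiagonal system
  1·M_0 + 4·M_1 + 1·M_2 = 6(Δ_1 - Δ_0) = -36
  1·M_1 + 4·M_2 + 1·M_3 = 6(Δ_2 - Δ_1) = -12
  1·M_2 + 4·M_3 + 1·M_4 = 6(Δ_3 - Δ_2) = -30
Natural end conditions: M_0 = M_4 = 0.
Hence M_0 = 0, M_1 = -261/28, M_2 = 9/7, M_3 = -219/28, M_4 = 0.
On [3, 4], p(x) = 4 - 123/28·(x - 3) - 219/56·(x - 3)² + 73/56·(x - 3)³.
With (x - 3) = 3/4: p(15/4) = -3385/3584.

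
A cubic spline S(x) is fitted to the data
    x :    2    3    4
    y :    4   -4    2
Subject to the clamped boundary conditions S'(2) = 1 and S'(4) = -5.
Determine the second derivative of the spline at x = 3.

48

Let σ_i = S''(x_i). Step sizes h_i = 1, 1; slopes of the chords Δ_i = (y_(i+1) - y_i)/h_i = -8, 6.
  1·σ_0 + 4·σ_1 + 1·σ_2 = 6(Δ_1 - Δ_0) = 84
Clamped end conditions give two more equations: 2h_0·σ_0 + h_0·σ_1 = 6(Δ_0 - S'(2)) = -54 and h_1·σ_1 + 2h_1·σ_2 = 6(S'(4) - Δ_1) = -66.
Solving the tridiagonal system: σ_0 = -51, σ_1 = 48, σ_2 = -57.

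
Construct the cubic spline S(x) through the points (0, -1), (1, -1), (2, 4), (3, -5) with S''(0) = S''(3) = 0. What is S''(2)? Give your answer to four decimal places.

Let σ_i = S''(x_i). Step sizes h_i = 1, 1, 1; slopes of the chords Δ_i = (y_(i+1) - y_i)/h_i = 0, 5, -9.
  1·σ_0 + 4·σ_1 + 1·σ_2 = 6(Δ_1 - Δ_0) = 30
  1·σ_1 + 4·σ_2 + 1·σ_3 = 6(Δ_2 - Δ_1) = -84
Natural end conditions: σ_0 = σ_3 = 0.
Solving the tridiagonal system: σ_0 = 0, σ_1 = 68/5, σ_2 = -122/5, σ_3 = 0.

-24.4000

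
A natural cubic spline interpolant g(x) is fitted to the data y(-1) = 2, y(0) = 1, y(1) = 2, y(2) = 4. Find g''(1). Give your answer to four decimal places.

Let M_i = g''(x_i). Step sizes h_i = 1, 1, 1; slopes of the chords Δ_i = (y_(i+1) - y_i)/h_i = -1, 1, 2.
  1·M_0 + 4·M_1 + 1·M_2 = 6(Δ_1 - Δ_0) = 12
  1·M_1 + 4·M_2 + 1·M_3 = 6(Δ_2 - Δ_1) = 6
Natural end conditions: M_0 = M_3 = 0.
Solving: M_0 = 0, M_1 = 14/5, M_2 = 4/5, M_3 = 0.

0.8000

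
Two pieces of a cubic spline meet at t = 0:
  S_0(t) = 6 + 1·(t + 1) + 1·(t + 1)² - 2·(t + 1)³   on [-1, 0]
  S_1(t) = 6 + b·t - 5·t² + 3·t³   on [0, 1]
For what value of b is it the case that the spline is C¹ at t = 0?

S_0'(t) = 1 + 2·(t + 1) - 6·(t + 1)², so S_0'(0) = -3. On the right, S_1'(0) = b, so b = -3.

-3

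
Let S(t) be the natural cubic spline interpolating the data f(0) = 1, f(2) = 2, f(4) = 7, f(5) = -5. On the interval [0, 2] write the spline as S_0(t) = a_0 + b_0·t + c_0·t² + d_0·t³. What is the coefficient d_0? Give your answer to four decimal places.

Put m_i = S'' at the i-th knot. Here h = (2, 2, 1) and Δ = (1/2, 5/2, -12), so the interior equations h_(i-1)·m_(i-1) + 2(h_(i-1)+h_i)·m_i + h_i·m_(i+1) = 6(Δ_i − Δ_(i-1)) read
  2·m_0 + 8·m_1 + 2·m_2 = 6(Δ_1 - Δ_0) = 12
  2·m_1 + 6·m_2 + 1·m_3 = 6(Δ_2 - Δ_1) = -87
Natural end conditions: m_0 = m_3 = 0.
Hence m_0 = 0, m_1 = 123/22, m_2 = -180/11, m_3 = 0.
On [0, 2], with S_0(t) = a_0 + b_0·t + c_0·t² + d_0·t³: c_0 = m_0/2 = 0, d_0 = (m_1 - m_0)/(6h_0) = 41/88, b_0 = Δ_0 - h_0(2m_0 + m_1)/6 = -15/11.

0.4659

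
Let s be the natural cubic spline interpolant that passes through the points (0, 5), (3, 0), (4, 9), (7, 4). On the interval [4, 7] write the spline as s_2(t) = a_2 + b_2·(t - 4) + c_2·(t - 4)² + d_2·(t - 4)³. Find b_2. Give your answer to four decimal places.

7.4762

With σ_i denoting the second derivative at x_i, h_i = 3, 1, 3, and Δ_i = (y_(i+1) − y_i)/h_i = -5/3, 9, -5/3:
  3·σ_0 + 8·σ_1 + 1·σ_2 = 6(Δ_1 - Δ_0) = 64
  1·σ_1 + 8·σ_2 + 3·σ_3 = 6(Δ_2 - Δ_1) = -64
Natural end conditions: σ_0 = σ_3 = 0.
Forward elimination and back-substitution give σ_0 = 0, σ_1 = 64/7, σ_2 = -64/7, σ_3 = 0.
On [4, 7], with s_2(t) = a_2 + b_2·(t - 4) + c_2·(t - 4)² + d_2·(t - 4)³: c_2 = σ_2/2 = -32/7, d_2 = (σ_3 - σ_2)/(6h_2) = 32/63, b_2 = Δ_2 - h_2(2σ_2 + σ_3)/6 = 157/21.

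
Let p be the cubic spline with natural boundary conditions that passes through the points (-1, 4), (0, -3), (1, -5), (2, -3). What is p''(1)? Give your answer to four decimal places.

4.4000

Write M_i for p''(x_i). With h_i = 1, 1, 1 and divided differences Δ_i = -7, -2, 2, the continuity of p' gives the tridiagonal system
  1·M_0 + 4·M_1 + 1·M_2 = 6(Δ_1 - Δ_0) = 30
  1·M_1 + 4·M_2 + 1·M_3 = 6(Δ_2 - Δ_1) = 24
Natural end conditions: M_0 = M_3 = 0.
Hence M_0 = 0, M_1 = 32/5, M_2 = 22/5, M_3 = 0.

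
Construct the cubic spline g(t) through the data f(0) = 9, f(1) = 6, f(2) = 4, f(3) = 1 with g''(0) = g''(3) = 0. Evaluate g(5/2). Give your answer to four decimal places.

Put m_i = g'' at the i-th knot. Here h = (1, 1, 1) and Δ = (-3, -2, -3), so the interior equations h_(i-1)·m_(i-1) + 2(h_(i-1)+h_i)·m_i + h_i·m_(i+1) = 6(Δ_i − Δ_(i-1)) read
  1·m_0 + 4·m_1 + 1·m_2 = 6(Δ_1 - Δ_0) = 6
  1·m_1 + 4·m_2 + 1·m_3 = 6(Δ_2 - Δ_1) = -6
Natural end conditions: m_0 = m_3 = 0.
Solving: m_0 = 0, m_1 = 2, m_2 = -2, m_3 = 0.
On [2, 3], g(t) = 4 - 7/3·(t - 2) - 1·(t - 2)² + 1/3·(t - 2)³.
With (t - 2) = 1/2: g(5/2) = 21/8.

2.6250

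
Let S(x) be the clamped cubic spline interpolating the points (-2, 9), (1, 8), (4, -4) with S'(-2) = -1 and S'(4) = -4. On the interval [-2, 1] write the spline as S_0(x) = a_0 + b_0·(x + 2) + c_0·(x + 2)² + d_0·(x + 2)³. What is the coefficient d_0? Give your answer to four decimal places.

-0.2593

Let m_i = S''(x_i). Step sizes h_i = 3, 3; slopes of the chords Δ_i = (y_(i+1) - y_i)/h_i = -1/3, -4.
  3·m_0 + 12·m_1 + 3·m_2 = 6(Δ_1 - Δ_0) = -22
Clamped end conditions give two more equations: 2h_0·m_0 + h_0·m_1 = 6(Δ_0 - S'(-2)) = 4 and h_1·m_1 + 2h_1·m_2 = 6(S'(4) - Δ_1) = 0.
Solving the tridiagonal system: m_0 = 2, m_1 = -8/3, m_2 = 4/3.
On [-2, 1], with S_0(x) = a_0 + b_0·(x + 2) + c_0·(x + 2)² + d_0·(x + 2)³: c_0 = m_0/2 = 1, d_0 = (m_1 - m_0)/(6h_0) = -7/27, b_0 = Δ_0 - h_0(2m_0 + m_1)/6 = -1.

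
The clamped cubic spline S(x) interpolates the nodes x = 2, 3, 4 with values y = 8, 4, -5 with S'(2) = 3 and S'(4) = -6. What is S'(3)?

Put M_i = S'' at the i-th knot. Here h = (1, 1) and Δ = (-4, -9), so the interior equations h_(i-1)·M_(i-1) + 2(h_(i-1)+h_i)·M_i + h_i·M_(i+1) = 6(Δ_i − Δ_(i-1)) read
  1·M_0 + 4·M_1 + 1·M_2 = 6(Δ_1 - Δ_0) = -30
Clamped end conditions give two more equations: 2h_0·M_0 + h_0·M_1 = 6(Δ_0 - S'(2)) = -42 and h_1·M_1 + 2h_1·M_2 = 6(S'(4) - Δ_1) = 18.
Solving the tridiagonal system: M_0 = -18, M_1 = -6, M_2 = 12.
On [3, 4], S'(x) = b_1 + 2c_1·(x - 3) + 3d_1·(x - 3)² with b_1 = Δ_1 - h_1(2M_1 + M_2)/6 = -9, c_1 = M_1/2 = -3, d_1 = (M_2 - M_1)/(6h_1) = 3. So S'(3) = -9.

-9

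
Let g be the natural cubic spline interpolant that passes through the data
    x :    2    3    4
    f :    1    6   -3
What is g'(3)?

-2

With m_i denoting the second derivative at x_i, h_i = 1, 1, and Δ_i = (y_(i+1) − y_i)/h_i = 5, -9:
  1·m_0 + 4·m_1 + 1·m_2 = 6(Δ_1 - Δ_0) = -84
Natural end conditions: m_0 = m_2 = 0.
Solving the tridiagonal system: m_0 = 0, m_1 = -21, m_2 = 0.
On [3, 4], g'(x) = b_1 + 2c_1·(x - 3) + 3d_1·(x - 3)² with b_1 = Δ_1 - h_1(2m_1 + m_2)/6 = -2, c_1 = m_1/2 = -21/2, d_1 = (m_2 - m_1)/(6h_1) = 7/2. So g'(3) = -2.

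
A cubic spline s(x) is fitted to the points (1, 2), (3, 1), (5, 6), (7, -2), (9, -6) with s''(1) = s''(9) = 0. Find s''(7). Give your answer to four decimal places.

3.1607

Let σ_i = s''(x_i). Step sizes h_i = 2, 2, 2, 2; slopes of the chords Δ_i = (y_(i+1) - y_i)/h_i = -1/2, 5/2, -4, -2.
  2·σ_0 + 8·σ_1 + 2·σ_2 = 6(Δ_1 - Δ_0) = 18
  2·σ_1 + 8·σ_2 + 2·σ_3 = 6(Δ_2 - Δ_1) = -39
  2·σ_2 + 8·σ_3 + 2·σ_4 = 6(Δ_3 - Δ_2) = 12
Natural end conditions: σ_0 = σ_4 = 0.
Solving: σ_0 = 0, σ_1 = 219/56, σ_2 = -93/14, σ_3 = 177/56, σ_4 = 0.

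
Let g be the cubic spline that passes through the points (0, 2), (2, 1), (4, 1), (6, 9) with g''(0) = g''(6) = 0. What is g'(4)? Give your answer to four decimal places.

Put σ_i = g'' at the i-th knot. Here h = (2, 2, 2) and Δ = (-1/2, 0, 4), so the interior equations h_(i-1)·σ_(i-1) + 2(h_(i-1)+h_i)·σ_i + h_i·σ_(i+1) = 6(Δ_i − Δ_(i-1)) read
  2·σ_0 + 8·σ_1 + 2·σ_2 = 6(Δ_1 - Δ_0) = 3
  2·σ_1 + 8·σ_2 + 2·σ_3 = 6(Δ_2 - Δ_1) = 24
Natural end conditions: σ_0 = σ_3 = 0.
Forward elimination and back-substitution give σ_0 = 0, σ_1 = -2/5, σ_2 = 31/10, σ_3 = 0.
On [4, 6], g'(x) = b_2 + 2c_2·(x - 4) + 3d_2·(x - 4)² with b_2 = Δ_2 - h_2(2σ_2 + σ_3)/6 = 29/15, c_2 = σ_2/2 = 31/20, d_2 = (σ_3 - σ_2)/(6h_2) = -31/120. So g'(4) = 29/15.

1.9333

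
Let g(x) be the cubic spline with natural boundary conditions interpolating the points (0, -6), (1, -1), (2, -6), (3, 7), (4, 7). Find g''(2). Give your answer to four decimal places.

40.7143

Write m_i for g''(x_i). With h_i = 1, 1, 1, 1 and divided differences Δ_i = 5, -5, 13, 0, the continuity of g' gives the tridiagonal system
  1·m_0 + 4·m_1 + 1·m_2 = 6(Δ_1 - Δ_0) = -60
  1·m_1 + 4·m_2 + 1·m_3 = 6(Δ_2 - Δ_1) = 108
  1·m_2 + 4·m_3 + 1·m_4 = 6(Δ_3 - Δ_2) = -78
Natural end conditions: m_0 = m_4 = 0.
Solving the tridiagonal system: m_0 = 0, m_1 = -705/28, m_2 = 285/7, m_3 = -831/28, m_4 = 0.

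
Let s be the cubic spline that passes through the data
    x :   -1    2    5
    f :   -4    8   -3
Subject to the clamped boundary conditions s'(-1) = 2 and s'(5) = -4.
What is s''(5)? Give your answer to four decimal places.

Let M_i = s''(x_i). Step sizes h_i = 3, 3; slopes of the chords Δ_i = (y_(i+1) - y_i)/h_i = 4, -11/3.
  3·M_0 + 12·M_1 + 3·M_2 = 6(Δ_1 - Δ_0) = -46
Clamped end conditions give two more equations: 2h_0·M_0 + h_0·M_1 = 6(Δ_0 - s'(-1)) = 12 and h_1·M_1 + 2h_1·M_2 = 6(s'(5) - Δ_1) = -2.
Forward elimination and back-substitution give M_0 = 29/6, M_1 = -17/3, M_2 = 5/2.

2.5000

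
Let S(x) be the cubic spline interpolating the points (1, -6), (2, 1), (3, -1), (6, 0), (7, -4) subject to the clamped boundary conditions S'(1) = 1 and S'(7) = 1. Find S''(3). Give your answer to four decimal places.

With m_i denoting the second derivative at x_i, h_i = 1, 1, 3, 1, and Δ_i = (y_(i+1) − y_i)/h_i = 7, -2, 1/3, -4:
  1·m_0 + 4·m_1 + 1·m_2 = 6(Δ_1 - Δ_0) = -54
  1·m_1 + 8·m_2 + 3·m_3 = 6(Δ_2 - Δ_1) = 14
  3·m_2 + 8·m_3 + 1·m_4 = 6(Δ_3 - Δ_2) = -26
Clamped end conditions give two more equations: 2h_0·m_0 + h_0·m_1 = 6(Δ_0 - S'(1)) = 36 and h_3·m_3 + 2h_3·m_4 = 6(S'(7) - Δ_3) = 30.
Hence m_0 = 1676/57, m_1 = -1300/57, m_2 = 446/57, m_3 = -490/57, m_4 = 1100/57.

7.8246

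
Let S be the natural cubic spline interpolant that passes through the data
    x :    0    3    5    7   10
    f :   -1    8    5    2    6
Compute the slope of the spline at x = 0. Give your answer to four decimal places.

4.3778

With M_i denoting the second derivative at x_i, h_i = 3, 2, 2, 3, and Δ_i = (y_(i+1) − y_i)/h_i = 3, -3/2, -3/2, 4/3:
  3·M_0 + 10·M_1 + 2·M_2 = 6(Δ_1 - Δ_0) = -27
  2·M_1 + 8·M_2 + 2·M_3 = 6(Δ_2 - Δ_1) = 0
  2·M_2 + 10·M_3 + 3·M_4 = 6(Δ_3 - Δ_2) = 17
Natural end conditions: M_0 = M_4 = 0.
Solving: M_0 = 0, M_1 = -124/45, M_2 = 5/18, M_3 = 74/45, M_4 = 0.
On [0, 3], S'(x) = b_0 + 2c_0·x + 3d_0·x² with b_0 = Δ_0 - h_0(2M_0 + M_1)/6 = 197/45, c_0 = M_0/2 = 0, d_0 = (M_1 - M_0)/(6h_0) = -62/405. So S'(0) = 197/45.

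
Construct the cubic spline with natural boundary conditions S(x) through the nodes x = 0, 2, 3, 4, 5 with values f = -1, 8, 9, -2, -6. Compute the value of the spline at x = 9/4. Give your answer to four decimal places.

9.1017

Write σ_i for S''(x_i). With h_i = 2, 1, 1, 1 and divided differences Δ_i = 9/2, 1, -11, -4, the continuity of S' gives the tridiagonal system
  2·σ_0 + 6·σ_1 + 1·σ_2 = 6(Δ_1 - Δ_0) = -21
  1·σ_1 + 4·σ_2 + 1·σ_3 = 6(Δ_2 - Δ_1) = -72
  1·σ_2 + 4·σ_3 + 1·σ_4 = 6(Δ_3 - Δ_2) = 42
Natural end conditions: σ_0 = σ_4 = 0.
Solving the tridiagonal system: σ_0 = 0, σ_1 = 15/86, σ_2 = -948/43, σ_3 = 1377/86, σ_4 = 0.
On [2, 3], S(x) = 8 + 397/86·(x - 2) + 15/172·(x - 2)² - 637/172·(x - 2)³.
With (x - 2) = 1/4: S(9/4) = 100191/11008.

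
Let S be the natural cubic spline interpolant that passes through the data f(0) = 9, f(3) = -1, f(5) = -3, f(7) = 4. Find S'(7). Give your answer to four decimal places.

Let m_i = S''(x_i). Step sizes h_i = 3, 2, 2; slopes of the chords Δ_i = (y_(i+1) - y_i)/h_i = -10/3, -1, 7/2.
  3·m_0 + 10·m_1 + 2·m_2 = 6(Δ_1 - Δ_0) = 14
  2·m_1 + 8·m_2 + 2·m_3 = 6(Δ_2 - Δ_1) = 27
Natural end conditions: m_0 = m_3 = 0.
Hence m_0 = 0, m_1 = 29/38, m_2 = 121/38, m_3 = 0.
On [5, 7], S'(x) = b_2 + 2c_2·(x - 5) + 3d_2·(x - 5)² with b_2 = Δ_2 - h_2(2m_2 + m_3)/6 = 157/114, c_2 = m_2/2 = 121/76, d_2 = (m_3 - m_2)/(6h_2) = -121/456. So S'(7) = 260/57.

4.5614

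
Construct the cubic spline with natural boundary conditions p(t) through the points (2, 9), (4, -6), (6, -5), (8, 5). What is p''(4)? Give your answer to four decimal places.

5.5000

Write M_i for p''(x_i). With h_i = 2, 2, 2 and divided differences Δ_i = -15/2, 1/2, 5, the continuity of p' gives the tridiagonal system
  2·M_0 + 8·M_1 + 2·M_2 = 6(Δ_1 - Δ_0) = 48
  2·M_1 + 8·M_2 + 2·M_3 = 6(Δ_2 - Δ_1) = 27
Natural end conditions: M_0 = M_3 = 0.
Hence M_0 = 0, M_1 = 11/2, M_2 = 2, M_3 = 0.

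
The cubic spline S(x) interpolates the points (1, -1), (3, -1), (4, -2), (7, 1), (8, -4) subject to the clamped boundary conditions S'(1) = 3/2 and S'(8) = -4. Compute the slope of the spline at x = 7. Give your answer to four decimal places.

Put σ_i = S'' at the i-th knot. Here h = (2, 1, 3, 1) and Δ = (0, -1, 1, -5), so the interior equations h_(i-1)·σ_(i-1) + 2(h_(i-1)+h_i)·σ_i + h_i·σ_(i+1) = 6(Δ_i − Δ_(i-1)) read
  2·σ_0 + 6·σ_1 + 1·σ_2 = 6(Δ_1 - Δ_0) = -6
  1·σ_1 + 8·σ_2 + 3·σ_3 = 6(Δ_2 - Δ_1) = 12
  3·σ_2 + 8·σ_3 + 1·σ_4 = 6(Δ_3 - Δ_2) = -36
Clamped end conditions give two more equations: 2h_0·σ_0 + h_0·σ_1 = 6(Δ_0 - S'(1)) = -9 and h_3·σ_3 + 2h_3·σ_4 = 6(S'(8) - Δ_3) = 6.
Hence σ_0 = -369/220, σ_1 = -63/55, σ_2 = 93/22, σ_3 = -379/55, σ_4 = 709/110.
On [7, 8], S'(x) = b_3 + 2c_3·(x - 7) + 3d_3·(x - 7)² with b_3 = Δ_3 - h_3(2σ_3 + σ_4)/6 = -831/220, c_3 = σ_3/2 = -379/110, d_3 = (σ_4 - σ_3)/(6h_3) = 489/220. So S'(7) = -831/220.

-3.7773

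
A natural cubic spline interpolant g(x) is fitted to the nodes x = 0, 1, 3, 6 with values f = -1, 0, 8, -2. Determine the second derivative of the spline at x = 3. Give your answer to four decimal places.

With σ_i denoting the second derivative at x_i, h_i = 1, 2, 3, and Δ_i = (y_(i+1) − y_i)/h_i = 1, 4, -10/3:
  1·σ_0 + 6·σ_1 + 2·σ_2 = 6(Δ_1 - Δ_0) = 18
  2·σ_1 + 10·σ_2 + 3·σ_3 = 6(Δ_2 - Δ_1) = -44
Natural end conditions: σ_0 = σ_3 = 0.
Forward elimination and back-substitution give σ_0 = 0, σ_1 = 67/14, σ_2 = -75/14, σ_3 = 0.

-5.3571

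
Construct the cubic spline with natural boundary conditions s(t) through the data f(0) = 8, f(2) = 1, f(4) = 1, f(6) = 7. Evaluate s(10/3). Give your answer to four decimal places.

0.1457

Let m_i = s''(x_i). Step sizes h_i = 2, 2, 2; slopes of the chords Δ_i = (y_(i+1) - y_i)/h_i = -7/2, 0, 3.
  2·m_0 + 8·m_1 + 2·m_2 = 6(Δ_1 - Δ_0) = 21
  2·m_1 + 8·m_2 + 2·m_3 = 6(Δ_2 - Δ_1) = 18
Natural end conditions: m_0 = m_3 = 0.
Hence m_0 = 0, m_1 = 11/5, m_2 = 17/10, m_3 = 0.
On [2, 4], s(t) = 1 - 61/30·(t - 2) + 11/10·(t - 2)² - 1/24·(t - 2)³.
With (t - 2) = 4/3: s(10/3) = 59/405.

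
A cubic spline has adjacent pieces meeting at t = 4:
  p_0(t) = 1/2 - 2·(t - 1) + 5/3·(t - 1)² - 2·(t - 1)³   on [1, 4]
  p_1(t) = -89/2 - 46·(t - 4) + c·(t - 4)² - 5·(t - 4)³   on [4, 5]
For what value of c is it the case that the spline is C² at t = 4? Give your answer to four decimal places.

-16.3333

p_0''(t) = 10/3 - 12·(t - 1), so p_0''(4) = -98/3. On the right, p_1''(4) = 2c, so c = -49/3.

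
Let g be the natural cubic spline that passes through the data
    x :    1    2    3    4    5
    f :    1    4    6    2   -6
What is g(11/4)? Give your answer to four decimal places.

Write M_i for g''(x_i). With h_i = 1, 1, 1, 1 and divided differences Δ_i = 3, 2, -4, -8, the continuity of g' gives the tridiagonal system
  1·M_0 + 4·M_1 + 1·M_2 = 6(Δ_1 - Δ_0) = -6
  1·M_1 + 4·M_2 + 1·M_3 = 6(Δ_2 - Δ_1) = -36
  1·M_2 + 4·M_3 + 1·M_4 = 6(Δ_3 - Δ_2) = -24
Natural end conditions: M_0 = M_4 = 0.
Solving: M_0 = 0, M_1 = 15/28, M_2 = -57/7, M_3 = -111/28, M_4 = 0.
On [2, 3], g(x) = 4 + 89/28·(x - 2) + 15/56·(x - 2)² - 81/56·(x - 2)³.
With (x - 2) = 3/4: g(11/4) = 21233/3584.

5.9244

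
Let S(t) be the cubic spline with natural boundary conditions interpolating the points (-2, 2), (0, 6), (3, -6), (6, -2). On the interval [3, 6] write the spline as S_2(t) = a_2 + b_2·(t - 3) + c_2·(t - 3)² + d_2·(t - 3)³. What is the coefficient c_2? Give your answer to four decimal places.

Let M_i = S''(x_i). Step sizes h_i = 2, 3, 3; slopes of the chords Δ_i = (y_(i+1) - y_i)/h_i = 2, -4, 4/3.
  2·M_0 + 10·M_1 + 3·M_2 = 6(Δ_1 - Δ_0) = -36
  3·M_1 + 12·M_2 + 3·M_3 = 6(Δ_2 - Δ_1) = 32
Natural end conditions: M_0 = M_3 = 0.
Forward elimination and back-substitution give M_0 = 0, M_1 = -176/37, M_2 = 428/111, M_3 = 0.
On [3, 6], with S_2(t) = a_2 + b_2·(t - 3) + c_2·(t - 3)² + d_2·(t - 3)³: c_2 = M_2/2 = 214/111, d_2 = (M_3 - M_2)/(6h_2) = -214/999, b_2 = Δ_2 - h_2(2M_2 + M_3)/6 = -280/111.

1.9279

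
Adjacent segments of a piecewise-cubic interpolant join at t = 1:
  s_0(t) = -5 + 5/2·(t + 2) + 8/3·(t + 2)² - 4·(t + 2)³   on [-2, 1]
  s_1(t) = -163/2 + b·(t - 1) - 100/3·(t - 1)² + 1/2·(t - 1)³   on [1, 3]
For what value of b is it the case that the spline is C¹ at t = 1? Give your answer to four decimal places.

s_0'(t) = 5/2 + 16/3·(t + 2) - 12·(t + 2)², so s_0'(1) = -179/2. On the right, s_1'(1) = b, so b = -179/2.

-89.5000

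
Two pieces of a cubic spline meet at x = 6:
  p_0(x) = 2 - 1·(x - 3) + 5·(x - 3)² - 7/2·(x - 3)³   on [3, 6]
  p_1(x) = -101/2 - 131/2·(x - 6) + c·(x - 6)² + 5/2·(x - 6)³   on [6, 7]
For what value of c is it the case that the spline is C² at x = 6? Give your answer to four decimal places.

p_0''(x) = 10 - 21·(x - 3), so p_0''(6) = -53. On the right, p_1''(6) = 2c, so c = -53/2.

-26.5000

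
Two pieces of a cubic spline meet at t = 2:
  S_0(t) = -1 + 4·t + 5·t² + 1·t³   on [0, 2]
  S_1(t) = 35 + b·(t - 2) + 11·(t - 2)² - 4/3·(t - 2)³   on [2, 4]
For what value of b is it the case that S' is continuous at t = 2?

S_0'(t) = 4 + 10·t + 3·t², so S_0'(2) = 36. On the right, S_1'(2) = b, so b = 36.

36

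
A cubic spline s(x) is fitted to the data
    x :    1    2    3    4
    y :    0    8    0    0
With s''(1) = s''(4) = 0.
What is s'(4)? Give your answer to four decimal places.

3.2000

Write m_i for s''(x_i). With h_i = 1, 1, 1 and divided differences Δ_i = 8, -8, 0, the continuity of s' gives the tridiagonal system
  1·m_0 + 4·m_1 + 1·m_2 = 6(Δ_1 - Δ_0) = -96
  1·m_1 + 4·m_2 + 1·m_3 = 6(Δ_2 - Δ_1) = 48
Natural end conditions: m_0 = m_3 = 0.
Hence m_0 = 0, m_1 = -144/5, m_2 = 96/5, m_3 = 0.
On [3, 4], s'(x) = b_2 + 2c_2·(x - 3) + 3d_2·(x - 3)² with b_2 = Δ_2 - h_2(2m_2 + m_3)/6 = -32/5, c_2 = m_2/2 = 48/5, d_2 = (m_3 - m_2)/(6h_2) = -16/5. So s'(4) = 16/5.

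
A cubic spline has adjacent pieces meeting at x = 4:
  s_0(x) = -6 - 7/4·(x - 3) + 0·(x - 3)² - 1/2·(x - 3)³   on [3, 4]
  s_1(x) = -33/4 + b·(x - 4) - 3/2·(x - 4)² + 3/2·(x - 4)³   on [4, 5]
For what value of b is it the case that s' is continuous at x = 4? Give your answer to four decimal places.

-3.2500

s_0'(x) = -7/4 + 0·(x - 3) - 3/2·(x - 3)², so s_0'(4) = -13/4. On the right, s_1'(4) = b, so b = -13/4.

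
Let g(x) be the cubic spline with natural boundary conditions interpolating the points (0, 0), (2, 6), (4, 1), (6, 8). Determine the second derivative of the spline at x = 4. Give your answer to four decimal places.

5.9000

Write M_i for g''(x_i). With h_i = 2, 2, 2 and divided differences Δ_i = 3, -5/2, 7/2, the continuity of g' gives the tridiagonal system
  2·M_0 + 8·M_1 + 2·M_2 = 6(Δ_1 - Δ_0) = -33
  2·M_1 + 8·M_2 + 2·M_3 = 6(Δ_2 - Δ_1) = 36
Natural end conditions: M_0 = M_3 = 0.
Solving: M_0 = 0, M_1 = -28/5, M_2 = 59/10, M_3 = 0.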